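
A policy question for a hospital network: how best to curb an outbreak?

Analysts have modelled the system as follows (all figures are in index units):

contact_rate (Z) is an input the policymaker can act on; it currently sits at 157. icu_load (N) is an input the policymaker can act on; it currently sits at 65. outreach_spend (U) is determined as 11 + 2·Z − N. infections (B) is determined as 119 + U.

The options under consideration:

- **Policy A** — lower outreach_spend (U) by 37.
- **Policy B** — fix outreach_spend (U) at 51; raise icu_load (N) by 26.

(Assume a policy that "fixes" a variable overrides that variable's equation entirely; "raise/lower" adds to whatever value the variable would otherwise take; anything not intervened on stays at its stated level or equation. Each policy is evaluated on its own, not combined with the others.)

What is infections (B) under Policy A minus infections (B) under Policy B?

Policy A (U − 37):
  Z = 157
  N = 65
  U = 11 + 2·157 − 65 (−37 from intervention) = 223
  B = 119 + 223 = 342
Policy B (U := 51, N + 26):
  Z = 157
  N = 65 + 26 = 91
  U = 51
  B = 119 + 51 = 170
B: 342 − 170 = 172

172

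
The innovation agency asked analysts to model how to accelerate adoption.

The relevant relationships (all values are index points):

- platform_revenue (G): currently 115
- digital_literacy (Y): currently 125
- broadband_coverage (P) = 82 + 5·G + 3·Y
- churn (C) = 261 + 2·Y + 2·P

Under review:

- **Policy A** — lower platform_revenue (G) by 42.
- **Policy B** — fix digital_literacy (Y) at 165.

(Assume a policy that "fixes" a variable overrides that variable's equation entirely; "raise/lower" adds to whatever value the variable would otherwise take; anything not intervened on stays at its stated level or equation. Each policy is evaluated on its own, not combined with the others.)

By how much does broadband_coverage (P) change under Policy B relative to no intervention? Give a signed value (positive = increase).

Baseline:
  G = 115
  Y = 125
  P = 82 + 5·115 + 3·125 = 1032
Policy B (Y := 165):
  G = 115
  Y = 165
  P = 82 + 5·115 + 3·165 = 1152
Change in P: 1152 − 1032 = 120

120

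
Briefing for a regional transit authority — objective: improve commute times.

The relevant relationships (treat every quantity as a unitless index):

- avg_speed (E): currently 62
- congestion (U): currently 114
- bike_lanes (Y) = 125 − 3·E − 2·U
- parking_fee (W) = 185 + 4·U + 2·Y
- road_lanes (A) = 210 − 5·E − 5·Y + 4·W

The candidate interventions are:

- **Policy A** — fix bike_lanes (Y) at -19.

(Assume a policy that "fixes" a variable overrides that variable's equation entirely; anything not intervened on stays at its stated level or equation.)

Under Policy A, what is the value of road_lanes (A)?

2407

Policy A (Y := -19):
  E = 62
  U = 114
  Y = -19
  W = 185 + 4·114 + 2·(-19) = 603
  A = 210 − 5·62 − 5·(-19) + 4·603 = 2407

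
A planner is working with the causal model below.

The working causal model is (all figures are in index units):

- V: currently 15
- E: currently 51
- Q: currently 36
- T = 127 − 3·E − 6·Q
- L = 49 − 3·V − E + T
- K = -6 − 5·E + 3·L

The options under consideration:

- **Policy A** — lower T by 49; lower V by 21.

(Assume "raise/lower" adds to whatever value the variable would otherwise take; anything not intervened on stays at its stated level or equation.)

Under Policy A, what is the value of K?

-1086

Policy A (T − 49, V − 21):
  V = 15 − 21 = -6
  E = 51
  Q = 36
  T = 127 − 3·51 − 6·36 (−49 from intervention) = -291
  L = 49 − 3·(-6) − 51 + (-291) = -275
  K = -6 − 5·51 + 3·(-275) = -1086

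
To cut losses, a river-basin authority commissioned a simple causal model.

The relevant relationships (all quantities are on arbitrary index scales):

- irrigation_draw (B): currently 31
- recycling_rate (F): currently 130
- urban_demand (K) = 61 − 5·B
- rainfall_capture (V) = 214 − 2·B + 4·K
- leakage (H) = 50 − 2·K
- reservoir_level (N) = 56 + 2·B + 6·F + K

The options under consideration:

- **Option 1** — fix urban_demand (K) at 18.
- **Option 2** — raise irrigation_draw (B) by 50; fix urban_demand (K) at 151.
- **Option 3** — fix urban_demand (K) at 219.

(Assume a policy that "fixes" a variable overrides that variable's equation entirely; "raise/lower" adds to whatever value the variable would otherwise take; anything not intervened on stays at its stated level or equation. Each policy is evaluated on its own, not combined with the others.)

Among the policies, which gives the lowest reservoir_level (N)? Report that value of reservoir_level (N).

916

Option 1 (K := 18):
  B = 31
  F = 130
  K = 18
  N = 56 + 2·31 + 6·130 + 18 = 916
Option 2 (B + 50, K := 151):
  B = 31 + 50 = 81
  F = 130
  K = 151
  N = 56 + 2·81 + 6·130 + 151 = 1149
Option 3 (K := 219):
  B = 31
  F = 130
  K = 219
  N = 56 + 2·31 + 6·130 + 219 = 1117
Comparing — Option 1: N=916, Option 2: N=1149, Option 3: N=1117. Lowest is 916 (Option 1).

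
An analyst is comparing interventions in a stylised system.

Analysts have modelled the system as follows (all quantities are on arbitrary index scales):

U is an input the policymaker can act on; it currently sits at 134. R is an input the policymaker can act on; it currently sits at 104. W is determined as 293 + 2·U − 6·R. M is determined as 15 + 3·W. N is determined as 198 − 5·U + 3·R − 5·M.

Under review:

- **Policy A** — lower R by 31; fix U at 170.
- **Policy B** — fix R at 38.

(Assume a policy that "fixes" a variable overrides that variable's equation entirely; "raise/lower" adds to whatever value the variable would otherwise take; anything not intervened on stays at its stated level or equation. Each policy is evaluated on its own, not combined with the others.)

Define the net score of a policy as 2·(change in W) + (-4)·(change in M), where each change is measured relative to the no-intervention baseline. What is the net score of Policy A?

Baseline:
  U = 134
  R = 104
  W = 293 + 2·134 − 6·104 = -63
  M = 15 + 3·(-63) = -174
Policy A (R − 31, U := 170):
  U = 170
  R = 104 − 31 = 73
  W = 293 + 2·170 − 6·73 = 195
  M = 15 + 3·195 = 600
ΔW = 195 − (-63) = 258; ΔM = 600 − (-174) = 774
Score = 2·258 + (-4)·774 = -2580

-2580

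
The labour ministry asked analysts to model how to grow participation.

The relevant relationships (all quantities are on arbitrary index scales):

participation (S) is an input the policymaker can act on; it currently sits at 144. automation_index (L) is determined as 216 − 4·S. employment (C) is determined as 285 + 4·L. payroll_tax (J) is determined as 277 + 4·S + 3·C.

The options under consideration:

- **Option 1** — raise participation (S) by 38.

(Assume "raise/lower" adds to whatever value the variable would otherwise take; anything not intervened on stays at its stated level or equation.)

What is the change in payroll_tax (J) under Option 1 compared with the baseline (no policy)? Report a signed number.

-1672

Baseline:
  S = 144
  L = 216 − 4·144 = -360
  C = 285 + 4·(-360) = -1155
  J = 277 + 4·144 + 3·(-1155) = -2612
Option 1 (S + 38):
  S = 144 + 38 = 182
  L = 216 − 4·182 = -512
  C = 285 + 4·(-512) = -1763
  J = 277 + 4·182 + 3·(-1763) = -4284
Change in J: -4284 − (-2612) = -1672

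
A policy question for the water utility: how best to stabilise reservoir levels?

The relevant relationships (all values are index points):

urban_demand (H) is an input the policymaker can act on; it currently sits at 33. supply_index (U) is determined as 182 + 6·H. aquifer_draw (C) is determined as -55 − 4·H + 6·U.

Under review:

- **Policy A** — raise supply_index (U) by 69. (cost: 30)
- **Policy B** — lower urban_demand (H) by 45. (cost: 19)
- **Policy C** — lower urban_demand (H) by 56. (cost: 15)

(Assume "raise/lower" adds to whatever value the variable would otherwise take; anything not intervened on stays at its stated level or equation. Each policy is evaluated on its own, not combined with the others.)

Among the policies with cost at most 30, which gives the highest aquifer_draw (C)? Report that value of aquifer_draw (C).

2507

Policy A (U + 69):
  H = 33
  U = 182 + 6·33 (+69 from intervention) = 449
  C = -55 − 4·33 + 6·449 = 2507
Policy B (H − 45):
  H = 33 − 45 = -12
  U = 182 + 6·(-12) = 110
  C = -55 − 4·(-12) + 6·110 = 653
Policy C (H − 56):
  H = 33 − 56 = -23
  U = 182 + 6·(-23) = 44
  C = -55 − 4·(-23) + 6·44 = 301
Comparing — Policy A: C=2507, Policy B: C=653, Policy C: C=301. Highest is 2507 (Policy A).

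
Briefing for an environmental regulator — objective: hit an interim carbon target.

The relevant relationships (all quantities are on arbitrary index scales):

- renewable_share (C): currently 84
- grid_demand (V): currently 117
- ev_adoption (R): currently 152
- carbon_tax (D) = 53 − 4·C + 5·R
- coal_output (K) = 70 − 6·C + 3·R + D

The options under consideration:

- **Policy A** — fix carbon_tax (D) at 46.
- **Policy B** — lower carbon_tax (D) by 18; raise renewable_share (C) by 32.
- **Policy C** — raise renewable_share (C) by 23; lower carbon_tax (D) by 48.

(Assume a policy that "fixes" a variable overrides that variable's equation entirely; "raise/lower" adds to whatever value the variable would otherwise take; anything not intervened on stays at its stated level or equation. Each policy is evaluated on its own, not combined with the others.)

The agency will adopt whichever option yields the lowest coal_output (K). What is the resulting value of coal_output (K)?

Policy A (D := 46):
  C = 84
  R = 152
  D = 46
  K = 70 − 6·84 + 3·152 + 46 = 68
Policy B (D − 18, C + 32):
  C = 84 + 32 = 116
  R = 152
  D = 53 − 4·116 + 5·152 (−18 from intervention) = 331
  K = 70 − 6·116 + 3·152 + 331 = 161
Policy C (C + 23, D − 48):
  C = 84 + 23 = 107
  R = 152
  D = 53 − 4·107 + 5·152 (−48 from intervention) = 337
  K = 70 − 6·107 + 3·152 + 337 = 221
Comparing — Policy A: K=68, Policy B: K=161, Policy C: K=221. Lowest is 68 (Policy A).

68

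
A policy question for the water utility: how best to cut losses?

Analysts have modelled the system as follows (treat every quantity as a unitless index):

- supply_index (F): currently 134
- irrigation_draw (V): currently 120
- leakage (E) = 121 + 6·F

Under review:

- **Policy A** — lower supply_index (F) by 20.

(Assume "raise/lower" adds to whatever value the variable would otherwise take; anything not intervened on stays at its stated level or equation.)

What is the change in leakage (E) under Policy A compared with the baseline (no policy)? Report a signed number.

Baseline:
  F = 134
  E = 121 + 6·134 = 925
Policy A (F − 20):
  F = 134 − 20 = 114
  E = 121 + 6·114 = 805
Change in E: 805 − 925 = -120

-120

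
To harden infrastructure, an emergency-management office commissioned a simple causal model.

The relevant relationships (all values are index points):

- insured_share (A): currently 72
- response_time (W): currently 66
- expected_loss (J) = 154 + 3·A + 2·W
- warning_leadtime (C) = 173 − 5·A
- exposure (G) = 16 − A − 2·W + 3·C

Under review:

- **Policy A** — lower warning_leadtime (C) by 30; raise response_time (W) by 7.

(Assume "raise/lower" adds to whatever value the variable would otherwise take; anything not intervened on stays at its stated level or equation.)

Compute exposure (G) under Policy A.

-853

Policy A (C − 30, W + 7):
  A = 72
  W = 66 + 7 = 73
  C = 173 − 5·72 (−30 from intervention) = -217
  G = 16 − 72 − 2·73 + 3·(-217) = -853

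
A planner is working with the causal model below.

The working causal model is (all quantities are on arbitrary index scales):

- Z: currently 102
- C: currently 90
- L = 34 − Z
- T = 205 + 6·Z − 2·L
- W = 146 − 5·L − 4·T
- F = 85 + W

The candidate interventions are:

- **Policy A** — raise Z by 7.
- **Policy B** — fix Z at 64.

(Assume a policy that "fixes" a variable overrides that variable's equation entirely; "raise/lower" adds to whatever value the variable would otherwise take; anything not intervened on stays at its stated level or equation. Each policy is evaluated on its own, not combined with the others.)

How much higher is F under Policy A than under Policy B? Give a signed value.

Policy A (Z + 7):
  Z = 102 + 7 = 109
  L = 34 − 109 = -75
  T = 205 + 6·109 − 2·(-75) = 1009
  W = 146 − 5·(-75) − 4·1009 = -3515
  F = 85 + (-3515) = -3430
Policy B (Z := 64):
  Z = 64
  L = 34 − 64 = -30
  T = 205 + 6·64 − 2·(-30) = 649
  W = 146 − 5·(-30) − 4·649 = -2300
  F = 85 + (-2300) = -2215
F: -3430 − (-2215) = -1215

-1215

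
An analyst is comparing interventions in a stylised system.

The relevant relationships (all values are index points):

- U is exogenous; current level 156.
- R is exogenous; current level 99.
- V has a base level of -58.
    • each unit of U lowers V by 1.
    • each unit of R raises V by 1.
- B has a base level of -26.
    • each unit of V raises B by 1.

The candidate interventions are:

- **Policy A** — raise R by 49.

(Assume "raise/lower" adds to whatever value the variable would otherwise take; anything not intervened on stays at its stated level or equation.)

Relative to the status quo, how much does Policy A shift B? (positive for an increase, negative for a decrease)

49

Baseline:
  U = 156
  R = 99
  V = -58 − 156 + 99 = -115
  B = -26 + (-115) = -141
Policy A (R + 49):
  U = 156
  R = 99 + 49 = 148
  V = -58 − 156 + 148 = -66
  B = -26 + (-66) = -92
Change in B: -92 − (-141) = 49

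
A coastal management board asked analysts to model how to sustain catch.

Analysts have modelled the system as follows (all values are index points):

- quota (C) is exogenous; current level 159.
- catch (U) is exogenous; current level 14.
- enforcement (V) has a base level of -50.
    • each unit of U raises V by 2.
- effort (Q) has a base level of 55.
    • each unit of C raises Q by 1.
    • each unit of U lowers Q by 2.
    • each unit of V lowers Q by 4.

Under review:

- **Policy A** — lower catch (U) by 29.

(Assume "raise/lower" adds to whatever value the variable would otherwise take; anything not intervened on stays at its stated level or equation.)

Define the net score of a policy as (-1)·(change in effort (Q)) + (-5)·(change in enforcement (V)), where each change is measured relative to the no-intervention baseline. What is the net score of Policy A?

0

Baseline:
  C = 159
  U = 14
  V = -50 + 2·14 = -22
  Q = 55 + 159 − 2·14 − 4·(-22) = 274
Policy A (U − 29):
  C = 159
  U = 14 − 29 = -15
  V = -50 + 2·(-15) = -80
  Q = 55 + 159 − 2·(-15) − 4·(-80) = 564
ΔQ = 564 − 274 = 290; ΔV = -80 − (-22) = -58
Score = (-1)·290 + (-5)·(-58) = 0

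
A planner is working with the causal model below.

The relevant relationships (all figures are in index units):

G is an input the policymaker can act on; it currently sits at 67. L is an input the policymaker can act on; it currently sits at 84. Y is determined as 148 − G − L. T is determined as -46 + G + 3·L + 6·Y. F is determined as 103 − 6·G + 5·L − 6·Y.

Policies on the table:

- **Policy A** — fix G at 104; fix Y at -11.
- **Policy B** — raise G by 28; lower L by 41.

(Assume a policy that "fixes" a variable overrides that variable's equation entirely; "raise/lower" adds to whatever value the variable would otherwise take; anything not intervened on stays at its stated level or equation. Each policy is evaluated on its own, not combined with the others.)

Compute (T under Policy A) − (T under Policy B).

6

Policy A (G := 104, Y := -11):
  G = 104
  L = 84
  Y = -11
  T = -46 + 104 + 3·84 + 6·(-11) = 244
Policy B (G + 28, L − 41):
  G = 67 + 28 = 95
  L = 84 − 41 = 43
  Y = 148 − 95 − 43 = 10
  T = -46 + 95 + 3·43 + 6·10 = 238
T: 244 − 238 = 6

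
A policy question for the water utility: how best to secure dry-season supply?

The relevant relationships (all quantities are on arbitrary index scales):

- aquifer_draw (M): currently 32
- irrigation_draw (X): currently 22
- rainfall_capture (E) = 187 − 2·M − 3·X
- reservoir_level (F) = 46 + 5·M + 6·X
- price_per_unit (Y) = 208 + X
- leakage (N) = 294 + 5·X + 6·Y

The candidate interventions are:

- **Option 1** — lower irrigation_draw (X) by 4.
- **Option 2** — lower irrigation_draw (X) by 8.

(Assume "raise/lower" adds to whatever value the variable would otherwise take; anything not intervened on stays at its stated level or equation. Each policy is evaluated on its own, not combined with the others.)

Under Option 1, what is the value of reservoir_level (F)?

Option 1 (X − 4):
  M = 32
  X = 22 − 4 = 18
  F = 46 + 5·32 + 6·18 = 314

314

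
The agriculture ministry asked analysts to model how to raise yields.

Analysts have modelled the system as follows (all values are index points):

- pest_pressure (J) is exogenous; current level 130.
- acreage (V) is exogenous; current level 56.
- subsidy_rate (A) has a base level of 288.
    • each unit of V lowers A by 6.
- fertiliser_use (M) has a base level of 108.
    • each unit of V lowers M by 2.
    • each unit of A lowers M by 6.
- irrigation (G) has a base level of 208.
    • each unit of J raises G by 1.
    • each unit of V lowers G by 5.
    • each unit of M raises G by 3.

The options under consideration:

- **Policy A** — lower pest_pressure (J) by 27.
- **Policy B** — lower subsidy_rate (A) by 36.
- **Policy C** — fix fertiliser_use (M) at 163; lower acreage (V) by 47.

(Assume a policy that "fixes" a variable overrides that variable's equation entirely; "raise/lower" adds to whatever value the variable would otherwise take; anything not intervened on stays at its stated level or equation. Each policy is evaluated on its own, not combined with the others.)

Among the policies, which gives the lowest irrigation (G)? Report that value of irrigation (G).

Policy A (J − 27):
  J = 130 − 27 = 103
  V = 56
  A = 288 − 6·56 = -48
  M = 108 − 2·56 − 6·(-48) = 284
  G = 208 + 103 − 5·56 + 3·284 = 883
Policy B (A − 36):
  J = 130
  V = 56
  A = 288 − 6·56 (−36 from intervention) = -84
  M = 108 − 2·56 − 6·(-84) = 500
  G = 208 + 130 − 5·56 + 3·500 = 1558
Policy C (M := 163, V − 47):
  J = 130
  V = 56 − 47 = 9
  A = 288 − 6·9 = 234
  M = 163
  G = 208 + 130 − 5·9 + 3·163 = 782
Comparing — Policy A: G=883, Policy B: G=1558, Policy C: G=782. Lowest is 782 (Policy C).

782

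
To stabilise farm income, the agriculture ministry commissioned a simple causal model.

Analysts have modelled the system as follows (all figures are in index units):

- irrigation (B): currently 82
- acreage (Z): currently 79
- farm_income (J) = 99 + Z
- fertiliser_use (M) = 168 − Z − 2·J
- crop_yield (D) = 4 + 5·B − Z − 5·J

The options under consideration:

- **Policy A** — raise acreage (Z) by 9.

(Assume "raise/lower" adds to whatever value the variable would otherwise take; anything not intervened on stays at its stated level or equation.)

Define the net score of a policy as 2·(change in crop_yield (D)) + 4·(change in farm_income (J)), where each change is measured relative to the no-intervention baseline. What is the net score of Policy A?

Baseline:
  B = 82
  Z = 79
  J = 99 + 79 = 178
  D = 4 + 5·82 − 79 − 5·178 = -555
Policy A (Z + 9):
  B = 82
  Z = 79 + 9 = 88
  J = 99 + 88 = 187
  D = 4 + 5·82 − 88 − 5·187 = -609
ΔD = -609 − (-555) = -54; ΔJ = 187 − 178 = 9
Score = 2·(-54) + 4·9 = -72

-72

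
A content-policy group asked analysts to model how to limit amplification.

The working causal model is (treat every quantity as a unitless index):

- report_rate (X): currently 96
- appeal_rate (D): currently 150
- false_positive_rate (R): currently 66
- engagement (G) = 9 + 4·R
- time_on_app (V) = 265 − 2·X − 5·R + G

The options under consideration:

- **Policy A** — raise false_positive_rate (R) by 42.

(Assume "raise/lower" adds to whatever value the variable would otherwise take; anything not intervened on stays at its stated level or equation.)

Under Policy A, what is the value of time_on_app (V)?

Policy A (R + 42):
  X = 96
  R = 66 + 42 = 108
  G = 9 + 4·108 = 441
  V = 265 − 2·96 − 5·108 + 441 = -26

-26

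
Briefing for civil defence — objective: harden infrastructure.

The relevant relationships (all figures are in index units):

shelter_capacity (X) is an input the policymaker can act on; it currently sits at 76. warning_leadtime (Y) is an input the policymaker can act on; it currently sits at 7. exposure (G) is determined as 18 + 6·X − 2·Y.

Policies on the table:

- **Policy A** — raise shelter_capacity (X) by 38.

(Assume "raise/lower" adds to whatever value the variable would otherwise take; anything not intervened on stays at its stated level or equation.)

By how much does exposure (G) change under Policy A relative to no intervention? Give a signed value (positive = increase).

Baseline:
  X = 76
  Y = 7
  G = 18 + 6·76 − 2·7 = 460
Policy A (X + 38):
  X = 76 + 38 = 114
  Y = 7
  G = 18 + 6·114 − 2·7 = 688
Change in G: 688 − 460 = 228

228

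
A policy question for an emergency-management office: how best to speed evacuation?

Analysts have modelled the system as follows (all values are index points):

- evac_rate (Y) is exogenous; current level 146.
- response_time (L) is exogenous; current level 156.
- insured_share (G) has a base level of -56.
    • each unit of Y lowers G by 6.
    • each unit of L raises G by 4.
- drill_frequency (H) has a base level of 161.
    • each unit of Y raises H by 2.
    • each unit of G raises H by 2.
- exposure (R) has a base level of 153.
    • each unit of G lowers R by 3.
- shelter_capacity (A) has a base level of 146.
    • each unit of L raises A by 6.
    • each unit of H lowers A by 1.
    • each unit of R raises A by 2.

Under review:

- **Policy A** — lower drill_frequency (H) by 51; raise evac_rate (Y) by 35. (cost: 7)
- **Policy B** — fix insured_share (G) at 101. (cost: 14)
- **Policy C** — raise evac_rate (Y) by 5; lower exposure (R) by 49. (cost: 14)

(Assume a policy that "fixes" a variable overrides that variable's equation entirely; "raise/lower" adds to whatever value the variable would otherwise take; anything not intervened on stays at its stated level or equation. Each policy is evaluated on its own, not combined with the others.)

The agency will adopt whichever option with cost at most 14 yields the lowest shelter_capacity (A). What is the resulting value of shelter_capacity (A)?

127

Policy A (H − 51, Y + 35):
  Y = 146 + 35 = 181
  L = 156
  G = -56 − 6·181 + 4·156 = -518
  H = 161 + 2·181 + 2·(-518) (−51 from intervention) = -564
  R = 153 − 3·(-518) = 1707
  A = 146 + 6·156 − (-564) + 2·1707 = 5060
Policy B (G := 101):
  Y = 146
  L = 156
  G = 101
  H = 161 + 2·146 + 2·101 = 655
  R = 153 − 3·101 = -150
  A = 146 + 6·156 − 655 + 2·(-150) = 127
Policy C (Y + 5, R − 49):
  Y = 146 + 5 = 151
  L = 156
  G = -56 − 6·151 + 4·156 = -338
  H = 161 + 2·151 + 2·(-338) = -213
  R = 153 − 3·(-338) (−49 from intervention) = 1118
  A = 146 + 6·156 − (-213) + 2·1118 = 3531
Comparing — Policy A: A=5060, Policy B: A=127, Policy C: A=3531. Lowest is 127 (Policy B).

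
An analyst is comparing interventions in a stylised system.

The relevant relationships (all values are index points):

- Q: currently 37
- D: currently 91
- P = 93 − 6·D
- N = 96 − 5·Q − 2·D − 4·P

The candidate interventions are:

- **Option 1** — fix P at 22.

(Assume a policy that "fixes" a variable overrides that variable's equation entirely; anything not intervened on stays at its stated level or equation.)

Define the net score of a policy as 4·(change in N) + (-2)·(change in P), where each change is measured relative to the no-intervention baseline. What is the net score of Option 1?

Baseline:
  Q = 37
  D = 91
  P = 93 − 6·91 = -453
  N = 96 − 5·37 − 2·91 − 4·(-453) = 1541
Option 1 (P := 22):
  Q = 37
  D = 91
  P = 22
  N = 96 − 5·37 − 2·91 − 4·22 = -359
ΔN = -359 − 1541 = -1900; ΔP = 22 − (-453) = 475
Score = 4·(-1900) + (-2)·475 = -8550

-8550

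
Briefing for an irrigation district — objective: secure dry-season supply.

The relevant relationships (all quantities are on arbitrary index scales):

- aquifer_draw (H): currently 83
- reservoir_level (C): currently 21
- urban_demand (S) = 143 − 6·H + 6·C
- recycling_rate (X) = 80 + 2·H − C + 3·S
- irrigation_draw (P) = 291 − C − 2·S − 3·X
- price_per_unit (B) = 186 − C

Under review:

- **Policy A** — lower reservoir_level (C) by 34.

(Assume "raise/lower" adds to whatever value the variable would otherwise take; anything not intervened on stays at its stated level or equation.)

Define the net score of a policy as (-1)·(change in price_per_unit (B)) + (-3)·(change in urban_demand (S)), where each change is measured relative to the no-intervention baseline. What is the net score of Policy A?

578

Baseline:
  H = 83
  C = 21
  S = 143 − 6·83 + 6·21 = -229
  B = 186 − 21 = 165
Policy A (C − 34):
  H = 83
  C = 21 − 34 = -13
  S = 143 − 6·83 + 6·(-13) = -433
  B = 186 − (-13) = 199
ΔB = 199 − 165 = 34; ΔS = -433 − (-229) = -204
Score = (-1)·34 + (-3)·(-204) = 578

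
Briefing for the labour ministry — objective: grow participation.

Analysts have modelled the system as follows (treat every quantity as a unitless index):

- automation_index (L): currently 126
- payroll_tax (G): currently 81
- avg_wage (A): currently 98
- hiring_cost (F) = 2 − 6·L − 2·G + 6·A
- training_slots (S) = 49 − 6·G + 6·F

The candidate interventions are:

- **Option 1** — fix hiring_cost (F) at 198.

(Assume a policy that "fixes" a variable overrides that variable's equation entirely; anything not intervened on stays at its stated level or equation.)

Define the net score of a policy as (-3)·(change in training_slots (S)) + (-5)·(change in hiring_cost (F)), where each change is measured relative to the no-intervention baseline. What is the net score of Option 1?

-12098

Baseline:
  L = 126
  G = 81
  A = 98
  F = 2 − 6·126 − 2·81 + 6·98 = -328
  S = 49 − 6·81 + 6·(-328) = -2405
Option 1 (F := 198):
  L = 126
  G = 81
  A = 98
  F = 198
  S = 49 − 6·81 + 6·198 = 751
ΔS = 751 − (-2405) = 3156; ΔF = 198 − (-328) = 526
Score = (-3)·3156 + (-5)·526 = -12098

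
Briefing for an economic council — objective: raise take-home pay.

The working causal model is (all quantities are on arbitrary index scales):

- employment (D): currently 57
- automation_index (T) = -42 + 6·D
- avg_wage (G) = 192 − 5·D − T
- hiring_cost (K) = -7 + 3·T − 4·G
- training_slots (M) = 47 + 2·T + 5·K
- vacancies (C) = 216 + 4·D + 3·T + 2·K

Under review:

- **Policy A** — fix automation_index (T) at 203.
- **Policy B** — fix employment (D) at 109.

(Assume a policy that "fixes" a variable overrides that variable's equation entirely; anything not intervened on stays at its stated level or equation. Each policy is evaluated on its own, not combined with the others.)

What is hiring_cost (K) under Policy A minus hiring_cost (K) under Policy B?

Policy A (T := 203):
  D = 57
  T = 203
  G = 192 − 5·57 − 203 = -296
  K = -7 + 3·203 − 4·(-296) = 1786
Policy B (D := 109):
  D = 109
  T = -42 + 6·109 = 612
  G = 192 − 5·109 − 612 = -965
  K = -7 + 3·612 − 4·(-965) = 5689
K: 1786 − 5689 = -3903

-3903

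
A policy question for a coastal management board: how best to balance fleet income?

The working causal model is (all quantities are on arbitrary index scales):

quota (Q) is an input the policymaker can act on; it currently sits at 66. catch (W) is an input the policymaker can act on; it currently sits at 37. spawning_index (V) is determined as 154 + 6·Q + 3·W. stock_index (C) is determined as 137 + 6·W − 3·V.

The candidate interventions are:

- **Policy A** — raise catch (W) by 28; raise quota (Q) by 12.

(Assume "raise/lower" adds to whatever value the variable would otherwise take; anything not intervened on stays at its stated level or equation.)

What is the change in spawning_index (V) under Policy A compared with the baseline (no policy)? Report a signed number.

Baseline:
  Q = 66
  W = 37
  V = 154 + 6·66 + 3·37 = 661
Policy A (W + 28, Q + 12):
  Q = 66 + 12 = 78
  W = 37 + 28 = 65
  V = 154 + 6·78 + 3·65 = 817
Change in V: 817 − 661 = 156

156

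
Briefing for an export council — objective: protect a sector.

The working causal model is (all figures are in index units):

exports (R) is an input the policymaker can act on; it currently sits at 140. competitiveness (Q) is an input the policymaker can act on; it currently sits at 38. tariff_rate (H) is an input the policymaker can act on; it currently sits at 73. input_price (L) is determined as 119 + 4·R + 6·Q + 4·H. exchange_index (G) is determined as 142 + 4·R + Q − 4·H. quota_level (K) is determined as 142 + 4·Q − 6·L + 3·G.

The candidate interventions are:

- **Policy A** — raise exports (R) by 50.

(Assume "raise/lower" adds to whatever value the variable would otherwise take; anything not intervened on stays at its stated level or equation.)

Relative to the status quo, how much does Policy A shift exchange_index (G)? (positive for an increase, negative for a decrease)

200

Baseline:
  R = 140
  Q = 38
  H = 73
  G = 142 + 4·140 + 38 − 4·73 = 448
Policy A (R + 50):
  R = 140 + 50 = 190
  Q = 38
  H = 73
  G = 142 + 4·190 + 38 − 4·73 = 648
Change in G: 648 − 448 = 200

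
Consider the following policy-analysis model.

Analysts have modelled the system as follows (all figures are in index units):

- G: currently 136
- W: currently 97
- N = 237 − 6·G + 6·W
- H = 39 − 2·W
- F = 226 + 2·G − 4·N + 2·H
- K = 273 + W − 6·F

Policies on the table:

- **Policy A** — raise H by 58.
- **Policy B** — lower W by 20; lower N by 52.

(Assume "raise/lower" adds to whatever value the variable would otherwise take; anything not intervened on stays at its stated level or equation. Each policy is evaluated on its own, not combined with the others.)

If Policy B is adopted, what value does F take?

944

Policy B (W − 20, N − 52):
  G = 136
  W = 97 − 20 = 77
  N = 237 − 6·136 + 6·77 (−52 from intervention) = -169
  H = 39 − 2·77 = -115
  F = 226 + 2·136 − 4·(-169) + 2·(-115) = 944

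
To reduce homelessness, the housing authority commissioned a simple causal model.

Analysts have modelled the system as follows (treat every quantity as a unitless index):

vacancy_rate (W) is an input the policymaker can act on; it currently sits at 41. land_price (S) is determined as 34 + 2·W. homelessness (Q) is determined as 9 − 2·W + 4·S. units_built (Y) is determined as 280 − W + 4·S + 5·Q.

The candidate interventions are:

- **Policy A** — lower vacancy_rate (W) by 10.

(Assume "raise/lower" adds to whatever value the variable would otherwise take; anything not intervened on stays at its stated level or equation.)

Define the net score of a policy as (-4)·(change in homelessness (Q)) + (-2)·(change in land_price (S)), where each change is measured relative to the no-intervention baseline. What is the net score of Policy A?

280

Baseline:
  W = 41
  S = 34 + 2·41 = 116
  Q = 9 − 2·41 + 4·116 = 391
Policy A (W − 10):
  W = 41 − 10 = 31
  S = 34 + 2·31 = 96
  Q = 9 − 2·31 + 4·96 = 331
ΔQ = 331 − 391 = -60; ΔS = 96 − 116 = -20
Score = (-4)·(-60) + (-2)·(-20) = 280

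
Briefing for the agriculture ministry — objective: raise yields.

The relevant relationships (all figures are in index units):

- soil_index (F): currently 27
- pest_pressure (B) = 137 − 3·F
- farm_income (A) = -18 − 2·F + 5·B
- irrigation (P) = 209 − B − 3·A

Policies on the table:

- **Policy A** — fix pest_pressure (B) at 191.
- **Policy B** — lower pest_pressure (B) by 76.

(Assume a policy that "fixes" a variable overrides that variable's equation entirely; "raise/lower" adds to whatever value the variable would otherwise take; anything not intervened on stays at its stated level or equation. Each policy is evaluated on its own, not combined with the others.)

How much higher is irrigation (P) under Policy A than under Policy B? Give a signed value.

Policy A (B := 191):
  F = 27
  B = 191
  A = -18 − 2·27 + 5·191 = 883
  P = 209 − 191 − 3·883 = -2631
Policy B (B − 76):
  F = 27
  B = 137 − 3·27 (−76 from intervention) = -20
  A = -18 − 2·27 + 5·(-20) = -172
  P = 209 − (-20) − 3·(-172) = 745
P: -2631 − 745 = -3376

-3376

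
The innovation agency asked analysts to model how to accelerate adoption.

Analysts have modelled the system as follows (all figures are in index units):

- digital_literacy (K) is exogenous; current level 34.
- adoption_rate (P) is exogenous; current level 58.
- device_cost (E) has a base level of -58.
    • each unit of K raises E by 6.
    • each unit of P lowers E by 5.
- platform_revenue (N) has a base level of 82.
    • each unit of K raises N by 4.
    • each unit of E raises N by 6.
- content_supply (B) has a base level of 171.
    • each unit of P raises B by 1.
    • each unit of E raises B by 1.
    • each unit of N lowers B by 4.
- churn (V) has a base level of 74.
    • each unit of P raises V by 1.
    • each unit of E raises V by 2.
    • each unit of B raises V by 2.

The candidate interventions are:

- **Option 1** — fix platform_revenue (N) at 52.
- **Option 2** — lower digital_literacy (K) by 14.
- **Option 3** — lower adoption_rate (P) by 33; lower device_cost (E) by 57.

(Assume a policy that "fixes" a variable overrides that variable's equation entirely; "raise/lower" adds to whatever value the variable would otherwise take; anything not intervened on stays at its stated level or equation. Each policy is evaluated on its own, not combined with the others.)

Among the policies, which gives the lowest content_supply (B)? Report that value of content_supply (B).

Option 1 (N := 52):
  K = 34
  P = 58
  E = -58 + 6·34 − 5·58 = -144
  N = 52
  B = 171 + 58 + (-144) − 4·52 = -123
Option 2 (K − 14):
  K = 34 − 14 = 20
  P = 58
  E = -58 + 6·20 − 5·58 = -228
  N = 82 + 4·20 + 6·(-228) = -1206
  B = 171 + 58 + (-228) − 4·(-1206) = 4825
Option 3 (P − 33, E − 57):
  K = 34
  P = 58 − 33 = 25
  E = -58 + 6·34 − 5·25 (−57 from intervention) = -36
  N = 82 + 4·34 + 6·(-36) = 2
  B = 171 + 25 + (-36) − 4·2 = 152
Comparing — Option 1: B=-123, Option 2: B=4825, Option 3: B=152. Lowest is -123 (Option 1).

-123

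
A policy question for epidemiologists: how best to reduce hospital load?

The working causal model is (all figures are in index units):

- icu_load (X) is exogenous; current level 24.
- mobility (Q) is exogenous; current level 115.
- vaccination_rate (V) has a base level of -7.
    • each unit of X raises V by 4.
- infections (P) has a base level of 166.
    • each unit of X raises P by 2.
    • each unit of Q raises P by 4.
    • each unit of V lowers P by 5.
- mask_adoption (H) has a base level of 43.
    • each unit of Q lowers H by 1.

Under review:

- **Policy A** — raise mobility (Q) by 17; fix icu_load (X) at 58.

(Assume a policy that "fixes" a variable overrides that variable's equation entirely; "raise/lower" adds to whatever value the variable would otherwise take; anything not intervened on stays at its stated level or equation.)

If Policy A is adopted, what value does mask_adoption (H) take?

Policy A (Q + 17, X := 58):
  Q = 115 + 17 = 132
  H = 43 − 132 = -89

-89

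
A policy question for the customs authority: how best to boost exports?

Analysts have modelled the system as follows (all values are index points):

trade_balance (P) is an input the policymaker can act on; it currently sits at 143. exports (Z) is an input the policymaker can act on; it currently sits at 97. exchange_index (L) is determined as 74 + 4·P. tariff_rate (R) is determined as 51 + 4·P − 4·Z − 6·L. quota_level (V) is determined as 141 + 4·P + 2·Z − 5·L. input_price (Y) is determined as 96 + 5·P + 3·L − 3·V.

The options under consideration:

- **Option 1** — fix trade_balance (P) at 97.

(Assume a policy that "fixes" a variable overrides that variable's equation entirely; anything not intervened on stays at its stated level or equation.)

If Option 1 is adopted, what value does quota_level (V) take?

-1587

Option 1 (P := 97):
  P = 97
  Z = 97
  L = 74 + 4·97 = 462
  V = 141 + 4·97 + 2·97 − 5·462 = -1587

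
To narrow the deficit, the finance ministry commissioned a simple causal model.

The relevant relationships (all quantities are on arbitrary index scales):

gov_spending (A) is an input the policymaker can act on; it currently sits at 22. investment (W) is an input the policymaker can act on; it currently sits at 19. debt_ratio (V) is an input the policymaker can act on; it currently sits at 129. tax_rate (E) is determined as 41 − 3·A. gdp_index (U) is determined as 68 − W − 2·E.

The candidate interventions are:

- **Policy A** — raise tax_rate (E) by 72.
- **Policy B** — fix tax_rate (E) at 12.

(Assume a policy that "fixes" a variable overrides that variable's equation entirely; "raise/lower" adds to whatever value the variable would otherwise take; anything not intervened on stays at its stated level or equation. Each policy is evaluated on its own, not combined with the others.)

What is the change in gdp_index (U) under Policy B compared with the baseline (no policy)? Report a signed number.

Baseline:
  A = 22
  W = 19
  E = 41 − 3·22 = -25
  U = 68 − 19 − 2·(-25) = 99
Policy B (E := 12):
  A = 22
  W = 19
  E = 12
  U = 68 − 19 − 2·12 = 25
Change in U: 25 − 99 = -74

-74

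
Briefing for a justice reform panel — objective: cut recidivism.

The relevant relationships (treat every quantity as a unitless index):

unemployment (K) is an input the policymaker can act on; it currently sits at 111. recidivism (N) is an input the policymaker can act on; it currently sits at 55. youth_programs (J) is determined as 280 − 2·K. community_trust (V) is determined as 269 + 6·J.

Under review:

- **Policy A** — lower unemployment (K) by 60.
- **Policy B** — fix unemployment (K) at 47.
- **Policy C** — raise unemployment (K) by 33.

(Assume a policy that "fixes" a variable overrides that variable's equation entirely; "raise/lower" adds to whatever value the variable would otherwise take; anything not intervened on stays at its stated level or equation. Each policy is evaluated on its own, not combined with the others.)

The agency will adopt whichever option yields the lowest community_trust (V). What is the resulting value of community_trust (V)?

Policy A (K − 60):
  K = 111 − 60 = 51
  J = 280 − 2·51 = 178
  V = 269 + 6·178 = 1337
Policy B (K := 47):
  K = 47
  J = 280 − 2·47 = 186
  V = 269 + 6·186 = 1385
Policy C (K + 33):
  K = 111 + 33 = 144
  J = 280 − 2·144 = -8
  V = 269 + 6·(-8) = 221
Comparing — Policy A: V=1337, Policy B: V=1385, Policy C: V=221. Lowest is 221 (Policy C).

221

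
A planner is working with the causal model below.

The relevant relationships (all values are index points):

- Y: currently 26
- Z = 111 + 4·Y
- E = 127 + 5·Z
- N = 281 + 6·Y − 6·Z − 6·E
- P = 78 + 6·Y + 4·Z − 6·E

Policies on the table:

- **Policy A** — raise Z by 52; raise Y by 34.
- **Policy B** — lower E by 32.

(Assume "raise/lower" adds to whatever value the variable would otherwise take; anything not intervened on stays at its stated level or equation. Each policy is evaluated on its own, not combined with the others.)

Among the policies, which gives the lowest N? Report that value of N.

-14629

Policy A (Z + 52, Y + 34):
  Y = 26 + 34 = 60
  Z = 111 + 4·60 (+52 from intervention) = 403
  E = 127 + 5·403 = 2142
  N = 281 + 6·60 − 6·403 − 6·2142 = -14629
Policy B (E − 32):
  Y = 26
  Z = 111 + 4·26 = 215
  E = 127 + 5·215 (−32 from intervention) = 1170
  N = 281 + 6·26 − 6·215 − 6·1170 = -7873
Comparing — Policy A: N=-14629, Policy B: N=-7873. Lowest is -14629 (Policy A).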